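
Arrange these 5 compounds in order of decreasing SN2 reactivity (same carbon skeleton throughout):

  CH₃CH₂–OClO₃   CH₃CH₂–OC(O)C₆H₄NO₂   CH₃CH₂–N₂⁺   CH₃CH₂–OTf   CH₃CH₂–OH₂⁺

CH₃CH₂–N₂⁺ > CH₃CH₂–OTf > CH₃CH₂–OClO₃ > CH₃CH₂–OH₂⁺ > CH₃CH₂–OC(O)C₆H₄NO₂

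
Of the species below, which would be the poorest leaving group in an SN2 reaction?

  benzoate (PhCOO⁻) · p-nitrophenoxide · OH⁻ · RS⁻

benzoate (PhCOO⁻): pKₐ(C₆H₅COOH) ≈ 4.2
p-nitrophenoxide: pKₐ(p-nitrophenol) ≈ 7.2
RS⁻: pKₐ(RSH (a thiol)) ≈ 10.5
OH⁻: pKₐ(H₂O) ≈ 15.7

OH⁻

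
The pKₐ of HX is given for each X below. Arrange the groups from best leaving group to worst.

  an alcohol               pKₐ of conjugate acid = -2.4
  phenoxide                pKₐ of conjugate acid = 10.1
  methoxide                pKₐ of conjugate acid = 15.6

an alcohol > phenoxide > methoxide

Lower conjugate-acid pKₐ ⇒ weaker base ⇒ better leaving group.
Sorting by the given values: an alcohol (-2.4), phenoxide (10.1), methoxide (15.6).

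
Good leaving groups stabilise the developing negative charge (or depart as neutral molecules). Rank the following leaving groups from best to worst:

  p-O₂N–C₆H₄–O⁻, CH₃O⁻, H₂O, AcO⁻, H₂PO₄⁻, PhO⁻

H₂O > H₂PO₄⁻ > AcO⁻ > p-O₂N–C₆H₄–O⁻ > PhO⁻ > CH₃O⁻

A good leaving group is a weak base: the lower the pKₐ of its conjugate acid, the more readily it departs.
H₂O: pKₐ(H₃O⁺) ≈ -1.7 — neutral; leaves from a protonated alcohol (R–OH₂⁺)
H₂PO₄⁻: pKₐ(H₃PO₄) ≈ 2.1 — moderate base; biological leaving group after further activation
AcO⁻: pKₐ(CH₃COOH) ≈ 4.8 — resonance-stabilised but still a weak base
p-O₂N–C₆H₄–O⁻: pKₐ(p-nitrophenol) ≈ 7.2
PhO⁻: pKₐ(C₆H₅OH (phenol)) ≈ 10
CH₃O⁻: pKₐ(CH₃OH) ≈ 15.5 — strong base; alkoxides do not leave unassisted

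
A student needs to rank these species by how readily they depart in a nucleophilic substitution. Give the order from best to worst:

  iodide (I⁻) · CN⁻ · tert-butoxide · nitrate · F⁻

Rank by basicity of the departing species: weakest base leaves most easily.
iodide (I⁻): pKₐ(HI) ≈ -10 — large, highly polarisable; very weak base
nitrate: pKₐ(HNO₃) ≈ -1.3 — resonance-delocalised over three oxygens
F⁻: pKₐ(HF) ≈ 3.2 — small and strongly basic; the poor halide leaving group
CN⁻: pKₐ(HCN) ≈ 9.2
tert-butoxide: pKₐ(t-BuOH) ≈ 18 — bulky, strongly basic alkoxide

iodide (I⁻) > nitrate > F⁻ > CN⁻ > tert-butoxide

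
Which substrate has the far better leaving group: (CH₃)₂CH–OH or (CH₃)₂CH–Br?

(CH₃)₂CH–Br

From (CH₃)₂CH–OH the departing group would be OH⁻ (pKₐ(H₂O) ≈ 15.7). Strong base; essentially never leaves without prior activation.
From (CH₃)₂CH–Br the leaving group is Br⁻ (pKₐ(HBr) ≈ -9). Weak base; good leaving group.
(In practice (CH₃)₂CH–Br is made from (CH₃)₂CH–OH by treatment with PBr₃, replacing the hydroxyl with bromide.)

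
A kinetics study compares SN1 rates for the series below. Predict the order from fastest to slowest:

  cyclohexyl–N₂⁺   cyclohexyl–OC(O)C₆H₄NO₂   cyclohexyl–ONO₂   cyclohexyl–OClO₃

With the same alkyl group throughout, only the leaving group differentiates the rates.
Rank by basicity of the departing species: weakest base leaves most easily.
cyclohexyl–N₂⁺ loses N₂: no meaningful conjugate acid; N₂ departs as an exceptionally stable neutral molecule
cyclohexyl–OClO₃ loses ClO₄⁻: pKₐ(HClO₄) ≈ -10
cyclohexyl–ONO₂ loses NO₃⁻: pKₐ(HNO₃) ≈ -1.3
cyclohexyl–OC(O)C₆H₄NO₂ loses p-O₂N–C₆H₄–COO⁻: pKₐ(p-nitrobenzoic acid) ≈ 3.4

cyclohexyl–N₂⁺ > cyclohexyl–OClO₃ > cyclohexyl–ONO₂ > cyclohexyl–OC(O)C₆H₄NO₂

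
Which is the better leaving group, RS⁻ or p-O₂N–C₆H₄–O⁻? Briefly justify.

p-O₂N–C₆H₄–O⁻

p-O₂N–C₆H₄–O⁻ is the better leaving group.
pKₐ(p-nitrophenol) ≈ 7.2 versus pKₐ(RSH (a thiol)) ≈ 10.5: p-O₂N–C₆H₄–O⁻ is the much weaker base.
Nitro group delocalises the charge; the classic chromogenic LG.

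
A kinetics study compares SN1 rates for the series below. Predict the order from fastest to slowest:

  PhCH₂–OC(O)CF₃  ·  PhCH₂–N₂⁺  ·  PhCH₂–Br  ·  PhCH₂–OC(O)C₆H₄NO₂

PhCH₂–N₂⁺ > PhCH₂–Br > PhCH₂–OC(O)CF₃ > PhCH₂–OC(O)C₆H₄NO₂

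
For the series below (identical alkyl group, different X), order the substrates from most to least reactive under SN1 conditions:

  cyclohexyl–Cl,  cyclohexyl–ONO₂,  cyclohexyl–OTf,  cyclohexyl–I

The skeletons are identical, so relative rate is governed entirely by leaving-group ability.
Rank by basicity of the departing species: weakest base leaves most easily.
cyclohexyl–OTf loses OTf⁻: pKₐ(CF₃SO₃H (triflic acid)) ≈ -14
cyclohexyl–I loses I⁻: pKₐ(HI) ≈ -10
cyclohexyl–Cl loses Cl⁻: pKₐ(HCl) ≈ -7
cyclohexyl–ONO₂ loses NO₃⁻: pKₐ(HNO₃) ≈ -1.3

cyclohexyl–OTf > cyclohexyl–I > cyclohexyl–Cl > cyclohexyl–ONO₂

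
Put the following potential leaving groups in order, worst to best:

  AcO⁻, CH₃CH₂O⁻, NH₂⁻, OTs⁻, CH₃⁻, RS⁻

Rank by basicity of the departing species: weakest base leaves most easily.
OTs⁻: pKₐ(p-CH₃C₆H₄SO₃H (TsOH)) ≈ -2.8
AcO⁻: pKₐ(CH₃COOH) ≈ 4.8
RS⁻: pKₐ(RSH (a thiol)) ≈ 10.5 — moderately basic; rarely leaves without activation
CH₃CH₂O⁻: pKₐ(CH₃CH₂OH) ≈ 16
NH₂⁻: pKₐ(NH₃) ≈ 38 — extremely strong base; never a leaving group
CH₃⁻: pKₐ(CH₄) ≈ 48
The question asks for worst first, so the sequence is read in increasing leaving-group ability.

CH₃⁻ < NH₂⁻ < CH₃CH₂O⁻ < RS⁻ < AcO⁻ < OTs⁻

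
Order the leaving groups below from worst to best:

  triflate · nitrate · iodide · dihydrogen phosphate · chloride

Leaving-group ability tracks the stability of the departed species; conjugate-acid pKₐ is the usual yardstick (lower pKₐ → better LG).
triflate: pKₐ(CF₃SO₃H (triflic acid)) ≈ -14
iodide: pKₐ(HI) ≈ -10
chloride: pKₐ(HCl) ≈ -7
nitrate: pKₐ(HNO₃) ≈ -1.3
dihydrogen phosphate: pKₐ(H₃PO₄) ≈ 2.1
The question asks for worst first, so the sequence is read in increasing leaving-group ability.

dihydrogen phosphate < nitrate < chloride < iodide < triflate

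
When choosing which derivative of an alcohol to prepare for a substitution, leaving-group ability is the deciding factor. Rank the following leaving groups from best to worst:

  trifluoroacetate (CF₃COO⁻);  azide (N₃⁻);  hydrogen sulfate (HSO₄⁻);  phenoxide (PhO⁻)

hydrogen sulfate (HSO₄⁻): pKₐ(H₂SO₄) ≈ -3 — conjugate base of a strong mineral acid
trifluoroacetate (CF₃COO⁻): pKₐ(CF₃COOH) ≈ 0.2 — strongly electron-withdrawing CF₃ stabilises the carboxylate
azide (N₃⁻): pKₐ(HN₃) ≈ 4.7 — linear, resonance-stabilised
phenoxide (PhO⁻): pKₐ(C₆H₅OH (phenol)) ≈ 10

hydrogen sulfate (HSO₄⁻) > trifluoroacetate (CF₃COO⁻) > azide (N₃⁻) > phenoxide (PhO⁻)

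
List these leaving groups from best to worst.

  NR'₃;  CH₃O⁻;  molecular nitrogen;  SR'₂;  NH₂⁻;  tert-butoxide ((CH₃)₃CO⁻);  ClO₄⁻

Leaving-group ability tracks the stability of the departed species; conjugate-acid pKₐ is the usual yardstick (lower pKₐ → better LG).
molecular nitrogen: no meaningful conjugate acid; N₂ departs as an exceptionally stable neutral molecule
ClO₄⁻: pKₐ(HClO₄) ≈ -10
SR'₂: pKₐ(R'₂SH⁺) ≈ -7
NR'₃: pKₐ(R'₃NH⁺) ≈ 10.7
CH₃O⁻: pKₐ(CH₃OH) ≈ 15.5
tert-butoxide ((CH₃)₃CO⁻): pKₐ(t-BuOH) ≈ 18
NH₂⁻: pKₐ(NH₃) ≈ 38

molecular nitrogen > ClO₄⁻ > SR'₂ > NR'₃ > CH₃O⁻ > tert-butoxide ((CH₃)₃CO⁻) > NH₂⁻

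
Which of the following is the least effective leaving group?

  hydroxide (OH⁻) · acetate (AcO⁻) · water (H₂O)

hydroxide (OH⁻)

Rank by basicity of the departing species: weakest base leaves most easily.
water (H₂O): pKₐ(H₃O⁺) ≈ -1.7
acetate (AcO⁻): pKₐ(CH₃COOH) ≈ 4.8
hydroxide (OH⁻): pKₐ(H₂O) ≈ 15.7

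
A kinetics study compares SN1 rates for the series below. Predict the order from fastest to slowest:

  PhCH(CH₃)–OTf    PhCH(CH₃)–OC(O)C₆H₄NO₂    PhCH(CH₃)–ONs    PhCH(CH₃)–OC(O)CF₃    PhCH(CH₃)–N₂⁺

Same R in every case — rank the leaving groups.
The more stable X⁻ (or X) is on its own — i.e. the weaker a base it is — the better a leaving group it makes.
PhCH(CH₃)–N₂⁺ loses N₂: no meaningful conjugate acid; N₂ departs as an exceptionally stable neutral molecule
PhCH(CH₃)–OTf loses OTf⁻: pKₐ(CF₃SO₃H (triflic acid)) ≈ -14
PhCH(CH₃)–ONs loses ONs⁻: pKₐ(p-O₂NC₆H₄SO₃H) ≈ -3.5
PhCH(CH₃)–OC(O)CF₃ loses CF₃COO⁻: pKₐ(CF₃COOH) ≈ 0.2
PhCH(CH₃)–OC(O)C₆H₄NO₂ loses p-O₂N–C₆H₄–COO⁻: pKₐ(p-nitrobenzoic acid) ≈ 3.4

PhCH(CH₃)–N₂⁺ > PhCH(CH₃)–OTf > PhCH(CH₃)–ONs > PhCH(CH₃)–OC(O)CF₃ > PhCH(CH₃)–OC(O)C₆H₄NO₂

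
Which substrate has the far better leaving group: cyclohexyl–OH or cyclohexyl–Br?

From cyclohexyl–OH the departing group would be OH⁻ (pKₐ(H₂O) ≈ 15.7). Strong base; essentially never leaves without prior activation.
From cyclohexyl–Br the leaving group is Br⁻ (pKₐ(HBr) ≈ -9). Weak base; good leaving group.
(In practice cyclohexyl–Br is made from cyclohexyl–OH by treatment with PBr₃, replacing the hydroxyl with bromide.)

cyclohexyl–Br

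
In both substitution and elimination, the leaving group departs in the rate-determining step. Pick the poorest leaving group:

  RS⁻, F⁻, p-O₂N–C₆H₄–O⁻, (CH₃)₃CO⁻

(CH₃)₃CO⁻

Rank by basicity of the departing species: weakest base leaves most easily.
F⁻: pKₐ(HF) ≈ 3.2
p-O₂N–C₆H₄–O⁻: pKₐ(p-nitrophenol) ≈ 7.2
RS⁻: pKₐ(RSH (a thiol)) ≈ 10.5
(CH₃)₃CO⁻: pKₐ(t-BuOH) ≈ 18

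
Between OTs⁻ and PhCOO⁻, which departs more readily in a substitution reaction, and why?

OTs⁻

OTs⁻ is the better leaving group.
pKₐ(p-CH₃C₆H₄SO₃H (TsOH)) ≈ -2.8 versus pKₐ(C₆H₅COOH) ≈ 4.2: OTs⁻ is the much weaker base.
Resonance-delocalised arenesulfonate.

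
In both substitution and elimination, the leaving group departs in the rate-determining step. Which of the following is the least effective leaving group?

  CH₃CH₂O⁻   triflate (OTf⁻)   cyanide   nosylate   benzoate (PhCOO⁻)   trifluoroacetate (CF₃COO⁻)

Leaving-group ability tracks the stability of the departed species; conjugate-acid pKₐ is the usual yardstick (lower pKₐ → better LG).
triflate (OTf⁻): pKₐ(CF₃SO₃H (triflic acid)) ≈ -14
nosylate: pKₐ(p-O₂NC₆H₄SO₃H) ≈ -3.5
trifluoroacetate (CF₃COO⁻): pKₐ(CF₃COOH) ≈ 0.2
benzoate (PhCOO⁻): pKₐ(C₆H₅COOH) ≈ 4.2
cyanide: pKₐ(HCN) ≈ 9.2
CH₃CH₂O⁻: pKₐ(CH₃CH₂OH) ≈ 16

CH₃CH₂O⁻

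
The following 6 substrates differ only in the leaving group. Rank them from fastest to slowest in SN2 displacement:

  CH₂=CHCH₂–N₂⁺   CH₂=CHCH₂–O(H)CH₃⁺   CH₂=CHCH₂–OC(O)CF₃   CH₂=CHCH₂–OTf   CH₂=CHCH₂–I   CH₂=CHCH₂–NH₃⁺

CH₂=CHCH₂–N₂⁺ > CH₂=CHCH₂–OTf > CH₂=CHCH₂–I > CH₂=CHCH₂–O(H)CH₃⁺ > CH₂=CHCH₂–OC(O)CF₃ > CH₂=CHCH₂–NH₃⁺

The skeletons are identical, so relative rate is governed entirely by leaving-group ability.
Rank by basicity of the departing species: weakest base leaves most easily.
CH₂=CHCH₂–N₂⁺ loses N₂: no meaningful conjugate acid; N₂ departs as an exceptionally stable neutral molecule
CH₂=CHCH₂–OTf loses OTf⁻: pKₐ(CF₃SO₃H (triflic acid)) ≈ -14
CH₂=CHCH₂–I loses I⁻: pKₐ(HI) ≈ -10
CH₂=CHCH₂–O(H)CH₃⁺ loses R'OH: pKₐ(R'OH₂⁺) ≈ -2.4
CH₂=CHCH₂–OC(O)CF₃ loses CF₃COO⁻: pKₐ(CF₃COOH) ≈ 0.2
CH₂=CHCH₂–NH₃⁺ loses NH₃: pKₐ(NH₄⁺) ≈ 9.2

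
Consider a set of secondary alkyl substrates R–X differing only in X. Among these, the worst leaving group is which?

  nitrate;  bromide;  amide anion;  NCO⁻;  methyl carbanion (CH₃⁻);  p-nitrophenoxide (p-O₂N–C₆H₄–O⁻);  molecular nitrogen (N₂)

methyl carbanion (CH₃⁻)

The more stable X⁻ (or X) is on its own — i.e. the weaker a base it is — the better a leaving group it makes.
molecular nitrogen (N₂): no meaningful conjugate acid; N₂ departs as an exceptionally stable neutral molecule
bromide: pKₐ(HBr) ≈ -9
nitrate: pKₐ(HNO₃) ≈ -1.3
NCO⁻: pKₐ(HOCN) ≈ 3.5
p-nitrophenoxide (p-O₂N–C₆H₄–O⁻): pKₐ(p-nitrophenol) ≈ 7.2
amide anion: pKₐ(NH₃) ≈ 38
methyl carbanion (CH₃⁻): pKₐ(CH₄) ≈ 48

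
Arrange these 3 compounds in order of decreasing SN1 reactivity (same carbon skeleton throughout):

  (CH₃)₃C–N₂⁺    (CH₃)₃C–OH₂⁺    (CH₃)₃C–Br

(CH₃)₃C–N₂⁺ > (CH₃)₃C–Br > (CH₃)₃C–OH₂⁺

With the same alkyl group throughout, only the leaving group differentiates the rates.
The more stable X⁻ (or X) is on its own — i.e. the weaker a base it is — the better a leaving group it makes.
(CH₃)₃C–N₂⁺ loses N₂: no meaningful conjugate acid; N₂ departs as an exceptionally stable neutral molecule
(CH₃)₃C–Br loses Br⁻: pKₐ(HBr) ≈ -9
(CH₃)₃C–OH₂⁺ loses H₂O: pKₐ(H₃O⁺) ≈ -1.7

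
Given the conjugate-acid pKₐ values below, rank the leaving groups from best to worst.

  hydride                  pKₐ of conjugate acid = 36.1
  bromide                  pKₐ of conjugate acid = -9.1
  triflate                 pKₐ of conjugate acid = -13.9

Lower conjugate-acid pKₐ ⇒ weaker base ⇒ better leaving group.
Sorting by the given values: triflate (-13.9), bromide (-9.1), hydride (36.1).

triflate > bromide > hydride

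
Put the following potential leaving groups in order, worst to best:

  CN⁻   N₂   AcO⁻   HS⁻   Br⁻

CN⁻ < HS⁻ < AcO⁻ < Br⁻ < N₂

A good leaving group is a weak base: the lower the pKₐ of its conjugate acid, the more readily it departs.
N₂: no meaningful conjugate acid; N₂ departs as an exceptionally stable neutral molecule
Br⁻: pKₐ(HBr) ≈ -9 — weak base; good leaving group
AcO⁻: pKₐ(CH₃COOH) ≈ 4.8 — resonance-stabilised but still a weak base
HS⁻: pKₐ(H₂S) ≈ 7
CN⁻: pKₐ(HCN) ≈ 9.2
The question asks for worst first, so the sequence is read in increasing leaving-group ability.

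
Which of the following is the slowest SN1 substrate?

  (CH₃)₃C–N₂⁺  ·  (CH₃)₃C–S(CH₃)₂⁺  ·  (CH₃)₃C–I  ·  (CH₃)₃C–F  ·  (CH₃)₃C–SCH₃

Identical carbon frameworks mean the comparison reduces to leaving-group quality.
The more stable X⁻ (or X) is on its own — i.e. the weaker a base it is — the better a leaving group it makes.
(CH₃)₃C–N₂⁺ loses N₂: no meaningful conjugate acid; N₂ departs as an exceptionally stable neutral molecule
(CH₃)₃C–I loses I⁻: pKₐ(HI) ≈ -10
(CH₃)₃C–S(CH₃)₂⁺ loses SR'₂: pKₐ(R'₂SH⁺) ≈ -7
(CH₃)₃C–F loses F⁻: pKₐ(HF) ≈ 3.2
(CH₃)₃C–SCH₃ loses RS⁻: pKₐ(RSH (a thiol)) ≈ 10.5

(CH₃)₃C–SCH₃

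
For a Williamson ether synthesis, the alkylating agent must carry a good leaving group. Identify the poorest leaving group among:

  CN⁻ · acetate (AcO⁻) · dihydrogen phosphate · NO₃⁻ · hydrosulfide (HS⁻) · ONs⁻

CN⁻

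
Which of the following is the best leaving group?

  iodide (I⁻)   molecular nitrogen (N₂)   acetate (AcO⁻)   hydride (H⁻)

A good leaving group is a weak base: the lower the pKₐ of its conjugate acid, the more readily it departs.
molecular nitrogen (N₂): no meaningful conjugate acid; N₂ departs as an exceptionally stable neutral molecule
iodide (I⁻): pKₐ(HI) ≈ -10
acetate (AcO⁻): pKₐ(CH₃COOH) ≈ 4.8
hydride (H⁻): pKₐ(H₂) ≈ 36

molecular nitrogen (N₂)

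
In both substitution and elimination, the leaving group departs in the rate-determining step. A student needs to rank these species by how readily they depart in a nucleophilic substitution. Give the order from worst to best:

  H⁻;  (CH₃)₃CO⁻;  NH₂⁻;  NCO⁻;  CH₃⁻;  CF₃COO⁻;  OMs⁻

Leaving-group ability tracks the stability of the departed species; conjugate-acid pKₐ is the usual yardstick (lower pKₐ → better LG).
OMs⁻: pKₐ(CH₃SO₃H (MsOH)) ≈ -1.9 — resonance-delocalised alkanesulfonate
CF₃COO⁻: pKₐ(CF₃COOH) ≈ 0.2
NCO⁻: pKₐ(HOCN) ≈ 3.5 — resonance between N and O
(CH₃)₃CO⁻: pKₐ(t-BuOH) ≈ 18
H⁻: pKₐ(H₂) ≈ 36 — extremely strong base; leaves only in special hydride-transfer contexts
NH₂⁻: pKₐ(NH₃) ≈ 38
CH₃⁻: pKₐ(CH₄) ≈ 48
The question asks for worst first, so the sequence is read in increasing leaving-group ability.

CH₃⁻ < NH₂⁻ < H⁻ < (CH₃)₃CO⁻ < NCO⁻ < CF₃COO⁻ < OMs⁻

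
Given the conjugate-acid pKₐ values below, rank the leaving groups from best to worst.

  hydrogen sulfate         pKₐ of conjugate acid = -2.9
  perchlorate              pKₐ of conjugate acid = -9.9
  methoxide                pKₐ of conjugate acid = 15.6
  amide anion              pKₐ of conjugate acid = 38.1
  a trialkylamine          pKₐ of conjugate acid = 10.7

perchlorate > hydrogen sulfate > a trialkylamine > methoxide > amide anion

Lower conjugate-acid pKₐ ⇒ weaker base ⇒ better leaving group.
Sorting by the given values: perchlorate (-9.9), hydrogen sulfate (-2.9), a trialkylamine (10.7), methoxide (15.6), amide anion (38.1).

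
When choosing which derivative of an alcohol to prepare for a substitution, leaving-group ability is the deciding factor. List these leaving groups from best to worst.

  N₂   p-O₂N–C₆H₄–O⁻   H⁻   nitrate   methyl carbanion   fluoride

N₂ > nitrate > fluoride > p-O₂N–C₆H₄–O⁻ > H⁻ > methyl carbanion

Leaving-group ability tracks the stability of the departed species; conjugate-acid pKₐ is the usual yardstick (lower pKₐ → better LG).
N₂: no meaningful conjugate acid; N₂ departs as an exceptionally stable neutral molecule
nitrate: pKₐ(HNO₃) ≈ -1.3
fluoride: pKₐ(HF) ≈ 3.2 — small and strongly basic; the poor halide leaving group
p-O₂N–C₆H₄–O⁻: pKₐ(p-nitrophenol) ≈ 7.2 — nitro group delocalises the charge; the classic chromogenic LG
H⁻: pKₐ(H₂) ≈ 36 — extremely strong base; leaves only in special hydride-transfer contexts
methyl carbanion: pKₐ(CH₄) ≈ 48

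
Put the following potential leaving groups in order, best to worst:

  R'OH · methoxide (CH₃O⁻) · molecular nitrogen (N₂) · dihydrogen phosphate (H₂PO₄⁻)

molecular nitrogen (N₂): no meaningful conjugate acid; N₂ departs as an exceptionally stable neutral molecule
R'OH: pKₐ(R'OH₂⁺) ≈ -2.4
dihydrogen phosphate (H₂PO₄⁻): pKₐ(H₃PO₄) ≈ 2.1
methoxide (CH₃O⁻): pKₐ(CH₃OH) ≈ 15.5

molecular nitrogen (N₂) > R'OH > dihydrogen phosphate (H₂PO₄⁻) > methoxide (CH₃O⁻)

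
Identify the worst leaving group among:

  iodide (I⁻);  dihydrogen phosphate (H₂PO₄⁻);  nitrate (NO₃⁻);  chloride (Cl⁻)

dihydrogen phosphate (H₂PO₄⁻)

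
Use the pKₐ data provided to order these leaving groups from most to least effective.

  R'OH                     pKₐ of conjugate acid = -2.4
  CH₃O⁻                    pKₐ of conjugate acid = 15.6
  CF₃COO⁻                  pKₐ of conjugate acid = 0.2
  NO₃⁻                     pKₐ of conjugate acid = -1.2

Lower conjugate-acid pKₐ ⇒ weaker base ⇒ better leaving group.
Sorting by the given values: R'OH (-2.4), NO₃⁻ (-1.2), CF₃COO⁻ (0.2), CH₃O⁻ (15.6).

R'OH > NO₃⁻ > CF₃COO⁻ > CH₃O⁻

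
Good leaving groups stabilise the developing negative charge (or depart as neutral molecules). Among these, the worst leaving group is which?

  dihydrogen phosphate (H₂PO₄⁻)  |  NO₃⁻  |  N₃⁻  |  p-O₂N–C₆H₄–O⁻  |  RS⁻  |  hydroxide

The more stable X⁻ (or X) is on its own — i.e. the weaker a base it is — the better a leaving group it makes.
NO₃⁻: pKₐ(HNO₃) ≈ -1.3
dihydrogen phosphate (H₂PO₄⁻): pKₐ(H₃PO₄) ≈ 2.1
N₃⁻: pKₐ(HN₃) ≈ 4.7
p-O₂N–C₆H₄–O⁻: pKₐ(p-nitrophenol) ≈ 7.2
RS⁻: pKₐ(RSH (a thiol)) ≈ 10.5
hydroxide: pKₐ(H₂O) ≈ 15.7

hydroxide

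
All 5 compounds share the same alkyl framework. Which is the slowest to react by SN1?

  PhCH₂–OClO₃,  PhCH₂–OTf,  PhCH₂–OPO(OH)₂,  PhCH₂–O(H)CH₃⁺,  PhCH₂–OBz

PhCH₂–OBz

The skeletons are identical, so relative rate is governed entirely by leaving-group ability.
The more stable X⁻ (or X) is on its own — i.e. the weaker a base it is — the better a leaving group it makes.
PhCH₂–OTf loses OTf⁻: pKₐ(CF₃SO₃H (triflic acid)) ≈ -14
PhCH₂–OClO₃ loses ClO₄⁻: pKₐ(HClO₄) ≈ -10
PhCH₂–O(H)CH₃⁺ loses R'OH: pKₐ(R'OH₂⁺) ≈ -2.4
PhCH₂–OPO(OH)₂ loses H₂PO₄⁻: pKₐ(H₃PO₄) ≈ 2.1
PhCH₂–OBz loses PhCOO⁻: pKₐ(C₆H₅COOH) ≈ 4.2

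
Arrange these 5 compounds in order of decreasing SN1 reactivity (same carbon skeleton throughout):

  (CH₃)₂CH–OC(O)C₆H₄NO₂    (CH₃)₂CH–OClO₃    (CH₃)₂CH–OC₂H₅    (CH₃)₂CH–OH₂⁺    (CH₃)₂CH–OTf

(CH₃)₂CH–OTf > (CH₃)₂CH–OClO₃ > (CH₃)₂CH–OH₂⁺ > (CH₃)₂CH–OC(O)C₆H₄NO₂ > (CH₃)₂CH–OC₂H₅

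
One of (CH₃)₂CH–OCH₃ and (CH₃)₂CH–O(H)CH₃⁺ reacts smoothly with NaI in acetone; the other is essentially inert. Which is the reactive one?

(CH₃)₂CH–O(H)CH₃⁺

From (CH₃)₂CH–OCH₃ the departing group would be CH₃O⁻ (pKₐ(CH₃OH) ≈ 15.5). Strong base; alkoxides do not leave unassisted.
From (CH₃)₂CH–O(H)CH₃⁺ the leaving group is R'OH (pKₐ(R'OH₂⁺) ≈ -2.4). Neutral; leaves from a protonated ether (an oxonium ion, R–O(H)R'⁺).
(In practice (CH₃)₂CH–O(H)CH₃⁺ is made from (CH₃)₂CH–OCH₃ by protonation with concentrated HI, allowing neutral methanol, rather than methoxide, to depart.)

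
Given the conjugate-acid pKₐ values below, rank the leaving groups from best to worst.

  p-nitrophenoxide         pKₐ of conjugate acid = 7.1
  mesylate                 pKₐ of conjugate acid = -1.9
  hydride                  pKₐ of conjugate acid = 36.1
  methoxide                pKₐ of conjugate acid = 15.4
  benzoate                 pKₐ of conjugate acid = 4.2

Lower conjugate-acid pKₐ ⇒ weaker base ⇒ better leaving group.
Sorting by the given values: mesylate (-1.9), benzoate (4.2), p-nitrophenoxide (7.1), methoxide (15.4), hydride (36.1).

mesylate > benzoate > p-nitrophenoxide > methoxide > hydride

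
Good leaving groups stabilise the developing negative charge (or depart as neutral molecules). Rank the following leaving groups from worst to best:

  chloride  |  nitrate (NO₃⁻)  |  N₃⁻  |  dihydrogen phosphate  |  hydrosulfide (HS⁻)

A good leaving group is a weak base: the lower the pKₐ of its conjugate acid, the more readily it departs.
chloride: pKₐ(HCl) ≈ -7 — moderately weak base
nitrate (NO₃⁻): pKₐ(HNO₃) ≈ -1.3 — resonance-delocalised over three oxygens
dihydrogen phosphate: pKₐ(H₃PO₄) ≈ 2.1
N₃⁻: pKₐ(HN₃) ≈ 4.7
hydrosulfide (HS⁻): pKₐ(H₂S) ≈ 7 — larger and more polarisable than the oxygen analogue
Listed from poorest to best leaving group as asked.

hydrosulfide (HS⁻) < N₃⁻ < dihydrogen phosphate < nitrate (NO₃⁻) < chloride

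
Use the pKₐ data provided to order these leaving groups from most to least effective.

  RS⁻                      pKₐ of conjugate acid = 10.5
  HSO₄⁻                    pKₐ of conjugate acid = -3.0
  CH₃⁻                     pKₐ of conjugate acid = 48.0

Lower conjugate-acid pKₐ ⇒ weaker base ⇒ better leaving group.
Sorting by the given values: HSO₄⁻ (-3.0), RS⁻ (10.5), CH₃⁻ (48.0).

HSO₄⁻ > RS⁻ > CH₃⁻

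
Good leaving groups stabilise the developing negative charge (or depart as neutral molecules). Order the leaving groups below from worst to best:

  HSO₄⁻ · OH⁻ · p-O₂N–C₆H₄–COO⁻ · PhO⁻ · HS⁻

A good leaving group is a weak base: the lower the pKₐ of its conjugate acid, the more readily it departs.
HSO₄⁻: pKₐ(H₂SO₄) ≈ -3
p-O₂N–C₆H₄–COO⁻: pKₐ(p-nitrobenzoic acid) ≈ 3.4 — electron-withdrawing nitro group stabilises the carboxylate
HS⁻: pKₐ(H₂S) ≈ 7 — larger and more polarisable than the oxygen analogue
PhO⁻: pKₐ(C₆H₅OH (phenol)) ≈ 10 — resonance into the ring helps, but still a poor LG
OH⁻: pKₐ(H₂O) ≈ 15.7 — strong base; essentially never leaves without prior activation
The question asks for worst first, so the sequence is read in increasing leaving-group ability.

OH⁻ < PhO⁻ < HS⁻ < p-O₂N–C₆H₄–COO⁻ < HSO₄⁻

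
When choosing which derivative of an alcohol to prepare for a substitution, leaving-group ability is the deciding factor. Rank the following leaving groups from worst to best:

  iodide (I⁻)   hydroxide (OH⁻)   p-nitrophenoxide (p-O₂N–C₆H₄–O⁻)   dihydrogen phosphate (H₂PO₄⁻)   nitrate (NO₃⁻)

A good leaving group is a weak base: the lower the pKₐ of its conjugate acid, the more readily it departs.
iodide (I⁻): pKₐ(HI) ≈ -10
nitrate (NO₃⁻): pKₐ(HNO₃) ≈ -1.3
dihydrogen phosphate (H₂PO₄⁻): pKₐ(H₃PO₄) ≈ 2.1 — moderate base; biological leaving group after further activation
p-nitrophenoxide (p-O₂N–C₆H₄–O⁻): pKₐ(p-nitrophenol) ≈ 7.2 — nitro group delocalises the charge; the classic chromogenic LG
hydroxide (OH⁻): pKₐ(H₂O) ≈ 15.7 — strong base; essentially never leaves without prior activation
The question asks for worst first, so the sequence is read in increasing leaving-group ability.

hydroxide (OH⁻) < p-nitrophenoxide (p-O₂N–C₆H₄–O⁻) < dihydrogen phosphate (H₂PO₄⁻) < nitrate (NO₃⁻) < iodide (I⁻)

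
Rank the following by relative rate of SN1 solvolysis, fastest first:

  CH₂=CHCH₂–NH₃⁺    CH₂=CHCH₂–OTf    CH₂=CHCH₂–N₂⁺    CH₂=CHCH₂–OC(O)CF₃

The skeletons are identical, so relative rate is governed entirely by leaving-group ability.
Leaving-group ability tracks the stability of the departed species; conjugate-acid pKₐ is the usual yardstick (lower pKₐ → better LG).
CH₂=CHCH₂–N₂⁺ loses N₂: no meaningful conjugate acid; N₂ departs as an exceptionally stable neutral molecule
CH₂=CHCH₂–OTf loses OTf⁻: pKₐ(CF₃SO₃H (triflic acid)) ≈ -14
CH₂=CHCH₂–OC(O)CF₃ loses CF₃COO⁻: pKₐ(CF₃COOH) ≈ 0.2
CH₂=CHCH₂–NH₃⁺ loses NH₃: pKₐ(NH₄⁺) ≈ 9.2

CH₂=CHCH₂–N₂⁺ > CH₂=CHCH₂–OTf > CH₂=CHCH₂–OC(O)CF₃ > CH₂=CHCH₂–NH₃⁺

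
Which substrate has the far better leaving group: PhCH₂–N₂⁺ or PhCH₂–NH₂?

PhCH₂–N₂⁺

From PhCH₂–NH₂ the departing group would be NH₂⁻ (pKₐ(NH₃) ≈ 38). Extremely strong base; never a leaving group.
From PhCH₂–N₂⁺ the leaving group is N₂ (no meaningful conjugate acid; N₂ departs as an exceptionally stable neutral molecule).
(In practice PhCH₂–N₂⁺ is made from PhCH₂–NH₂ by diazotisation (NaNO₂ / HCl, 0 °C), generating a diazonium salt that expels N₂.)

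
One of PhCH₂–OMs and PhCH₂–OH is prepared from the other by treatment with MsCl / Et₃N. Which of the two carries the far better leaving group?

From PhCH₂–OH the departing group would be OH⁻ (pKₐ(H₂O) ≈ 15.7). Strong base; essentially never leaves without prior activation.
From PhCH₂–OMs the leaving group is OMs⁻ (pKₐ(CH₃SO₃H (MsOH)) ≈ -1.9). Resonance-delocalised alkanesulfonate.
Treatment with MsCl / Et₃N works by converting the hydroxyl into a mesylate, making PhCH₂–OMs enormously more reactive.

PhCH₂–OMs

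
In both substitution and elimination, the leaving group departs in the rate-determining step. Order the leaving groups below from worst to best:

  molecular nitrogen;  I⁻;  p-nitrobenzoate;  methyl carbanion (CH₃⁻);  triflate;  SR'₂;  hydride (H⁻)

methyl carbanion (CH₃⁻) < hydride (H⁻) < p-nitrobenzoate < SR'₂ < I⁻ < triflate < molecular nitrogen

A good leaving group is a weak base: the lower the pKₐ of its conjugate acid, the more readily it departs.
molecular nitrogen: no meaningful conjugate acid; N₂ departs as an exceptionally stable neutral molecule
triflate: pKₐ(CF₃SO₃H (triflic acid)) ≈ -14
I⁻: pKₐ(HI) ≈ -10
SR'₂: pKₐ(R'₂SH⁺) ≈ -7
p-nitrobenzoate: pKₐ(p-nitrobenzoic acid) ≈ 3.4
hydride (H⁻): pKₐ(H₂) ≈ 36
methyl carbanion (CH₃⁻): pKₐ(CH₄) ≈ 48
Reversing gives the worst-to-best order requested.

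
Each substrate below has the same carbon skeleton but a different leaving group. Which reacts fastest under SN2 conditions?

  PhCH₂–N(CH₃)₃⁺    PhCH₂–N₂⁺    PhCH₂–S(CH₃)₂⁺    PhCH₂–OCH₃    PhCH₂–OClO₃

PhCH₂–N₂⁺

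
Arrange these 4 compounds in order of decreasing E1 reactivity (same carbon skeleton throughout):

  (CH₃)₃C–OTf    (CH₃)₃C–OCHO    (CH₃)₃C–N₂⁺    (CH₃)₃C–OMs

(CH₃)₃C–N₂⁺ > (CH₃)₃C–OTf > (CH₃)₃C–OMs > (CH₃)₃C–OCHO

Identical carbon frameworks mean the comparison reduces to leaving-group quality.
A good leaving group is a weak base: the lower the pKₐ of its conjugate acid, the more readily it departs.
(CH₃)₃C–N₂⁺ loses N₂: no meaningful conjugate acid; N₂ departs as an exceptionally stable neutral molecule
(CH₃)₃C–OTf loses OTf⁻: pKₐ(CF₃SO₃H (triflic acid)) ≈ -14
(CH₃)₃C–OMs loses OMs⁻: pKₐ(CH₃SO₃H (MsOH)) ≈ -1.9
(CH₃)₃C–OCHO loses HCOO⁻: pKₐ(HCOOH) ≈ 3.8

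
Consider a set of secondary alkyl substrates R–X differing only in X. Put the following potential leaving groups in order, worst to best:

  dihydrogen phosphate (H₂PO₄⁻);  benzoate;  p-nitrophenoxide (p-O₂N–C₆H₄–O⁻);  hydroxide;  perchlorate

hydroxide < p-nitrophenoxide (p-O₂N–C₆H₄–O⁻) < benzoate < dihydrogen phosphate (H₂PO₄⁻) < perchlorate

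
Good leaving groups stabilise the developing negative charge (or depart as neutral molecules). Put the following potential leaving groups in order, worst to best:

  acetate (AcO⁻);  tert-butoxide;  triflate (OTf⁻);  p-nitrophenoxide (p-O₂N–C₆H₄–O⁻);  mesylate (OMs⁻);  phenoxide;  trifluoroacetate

tert-butoxide < phenoxide < p-nitrophenoxide (p-O₂N–C₆H₄–O⁻) < acetate (AcO⁻) < trifluoroacetate < mesylate (OMs⁻) < triflate (OTf⁻)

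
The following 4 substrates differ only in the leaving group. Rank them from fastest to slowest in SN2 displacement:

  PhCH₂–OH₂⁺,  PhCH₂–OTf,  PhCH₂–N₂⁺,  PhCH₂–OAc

PhCH₂–N₂⁺ > PhCH₂–OTf > PhCH₂–OH₂⁺ > PhCH₂–OAc

The skeletons are identical, so relative rate is governed entirely by leaving-group ability.
Rank by basicity of the departing species: weakest base leaves most easily.
PhCH₂–N₂⁺ loses N₂: no meaningful conjugate acid; N₂ departs as an exceptionally stable neutral molecule
PhCH₂–OTf loses OTf⁻: pKₐ(CF₃SO₃H (triflic acid)) ≈ -14
PhCH₂–OH₂⁺ loses H₂O: pKₐ(H₃O⁺) ≈ -1.7
PhCH₂–OAc loses AcO⁻: pKₐ(CH₃COOH) ≈ 4.8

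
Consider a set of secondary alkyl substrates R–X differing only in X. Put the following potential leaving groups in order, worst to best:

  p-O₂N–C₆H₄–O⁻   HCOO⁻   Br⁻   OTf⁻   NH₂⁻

NH₂⁻ < p-O₂N–C₆H₄–O⁻ < HCOO⁻ < Br⁻ < OTf⁻

A good leaving group is a weak base: the lower the pKₐ of its conjugate acid, the more readily it departs.
OTf⁻: pKₐ(CF₃SO₃H (triflic acid)) ≈ -14
Br⁻: pKₐ(HBr) ≈ -9
HCOO⁻: pKₐ(HCOOH) ≈ 3.8
p-O₂N–C₆H₄–O⁻: pKₐ(p-nitrophenol) ≈ 7.2
NH₂⁻: pKₐ(NH₃) ≈ 38
Listed from poorest to best leaving group as asked.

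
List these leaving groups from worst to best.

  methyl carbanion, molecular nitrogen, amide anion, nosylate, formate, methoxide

methyl carbanion < amide anion < methoxide < formate < nosylate < molecular nitrogen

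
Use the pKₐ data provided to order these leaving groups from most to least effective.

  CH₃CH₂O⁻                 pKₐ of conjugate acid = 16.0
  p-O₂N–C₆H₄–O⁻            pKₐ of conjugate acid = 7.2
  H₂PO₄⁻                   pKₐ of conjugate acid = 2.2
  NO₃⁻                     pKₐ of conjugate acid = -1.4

NO₃⁻ > H₂PO₄⁻ > p-O₂N–C₆H₄–O⁻ > CH₃CH₂O⁻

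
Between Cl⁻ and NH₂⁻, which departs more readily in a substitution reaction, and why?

Cl⁻ is the better leaving group.
pKₐ(HCl) ≈ -7 versus pKₐ(NH₃) ≈ 38: Cl⁻ is the much weaker base.
Moderately weak base.

Cl⁻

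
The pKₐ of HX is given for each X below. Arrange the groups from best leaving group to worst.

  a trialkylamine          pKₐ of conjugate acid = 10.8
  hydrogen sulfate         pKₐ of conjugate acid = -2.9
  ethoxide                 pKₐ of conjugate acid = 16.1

hydrogen sulfate > a trialkylamine > ethoxide

Lower conjugate-acid pKₐ ⇒ weaker base ⇒ better leaving group.
Sorting by the given values: hydrogen sulfate (-2.9), a trialkylamine (10.8), ethoxide (16.1).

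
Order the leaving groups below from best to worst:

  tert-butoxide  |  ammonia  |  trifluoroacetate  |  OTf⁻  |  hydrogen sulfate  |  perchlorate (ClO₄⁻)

A good leaving group is a weak base: the lower the pKₐ of its conjugate acid, the more readily it departs.
OTf⁻: pKₐ(CF₃SO₃H (triflic acid)) ≈ -14
perchlorate (ClO₄⁻): pKₐ(HClO₄) ≈ -10 — extremely weak base; rarely used for safety reasons
hydrogen sulfate: pKₐ(H₂SO₄) ≈ -3 — conjugate base of a strong mineral acid
trifluoroacetate: pKₐ(CF₃COOH) ≈ 0.2 — strongly electron-withdrawing CF₃ stabilises the carboxylate
ammonia: pKₐ(NH₄⁺) ≈ 9.2
tert-butoxide: pKₐ(t-BuOH) ≈ 18 — bulky, strongly basic alkoxide

OTf⁻ > perchlorate (ClO₄⁻) > hydrogen sulfate > trifluoroacetate > ammonia > tert-butoxide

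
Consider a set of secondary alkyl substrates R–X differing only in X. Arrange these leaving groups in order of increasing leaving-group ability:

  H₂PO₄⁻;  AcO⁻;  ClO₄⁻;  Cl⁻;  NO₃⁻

AcO⁻ < H₂PO₄⁻ < NO₃⁻ < Cl⁻ < ClO₄⁻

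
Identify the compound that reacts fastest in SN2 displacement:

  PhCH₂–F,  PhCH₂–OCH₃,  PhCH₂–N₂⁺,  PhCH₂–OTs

PhCH₂–N₂⁺

Same R in every case — rank the leaving groups.
Leaving-group ability tracks the stability of the departed species; conjugate-acid pKₐ is the usual yardstick (lower pKₐ → better LG).
PhCH₂–N₂⁺ loses N₂: no meaningful conjugate acid; N₂ departs as an exceptionally stable neutral molecule
PhCH₂–OTs loses OTs⁻: pKₐ(p-CH₃C₆H₄SO₃H (TsOH)) ≈ -2.8
PhCH₂–F loses F⁻: pKₐ(HF) ≈ 3.2
PhCH₂–OCH₃ loses CH₃O⁻: pKₐ(CH₃OH) ≈ 15.5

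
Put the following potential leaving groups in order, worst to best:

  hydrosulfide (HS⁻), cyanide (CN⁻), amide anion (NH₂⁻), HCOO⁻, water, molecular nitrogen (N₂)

molecular nitrogen (N₂): no meaningful conjugate acid; N₂ departs as an exceptionally stable neutral molecule
water: pKₐ(H₃O⁺) ≈ -1.7
HCOO⁻: pKₐ(HCOOH) ≈ 3.8
hydrosulfide (HS⁻): pKₐ(H₂S) ≈ 7
cyanide (CN⁻): pKₐ(HCN) ≈ 9.2
amide anion (NH₂⁻): pKₐ(NH₃) ≈ 38
Reversing gives the worst-to-best order requested.

amide anion (NH₂⁻) < cyanide (CN⁻) < hydrosulfide (HS⁻) < HCOO⁻ < water < molecular nitrogen (N₂)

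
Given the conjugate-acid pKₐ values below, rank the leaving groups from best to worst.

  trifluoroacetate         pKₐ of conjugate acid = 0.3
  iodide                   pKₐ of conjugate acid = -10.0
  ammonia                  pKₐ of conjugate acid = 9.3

Lower conjugate-acid pKₐ ⇒ weaker base ⇒ better leaving group.
Sorting by the given values: iodide (-10.0), trifluoroacetate (0.3), ammonia (9.3).

iodide > trifluoroacetate > ammonia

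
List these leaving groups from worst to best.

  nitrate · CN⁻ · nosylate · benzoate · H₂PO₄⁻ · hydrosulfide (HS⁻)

A good leaving group is a weak base: the lower the pKₐ of its conjugate acid, the more readily it departs.
nosylate: pKₐ(p-O₂NC₆H₄SO₃H) ≈ -3.5 — p-nitro group further stabilises the sulfonate
nitrate: pKₐ(HNO₃) ≈ -1.3
H₂PO₄⁻: pKₐ(H₃PO₄) ≈ 2.1 — moderate base; biological leaving group after further activation
benzoate: pKₐ(C₆H₅COOH) ≈ 4.2 — aryl carboxylate
hydrosulfide (HS⁻): pKₐ(H₂S) ≈ 7 — larger and more polarisable than the oxygen analogue
CN⁻: pKₐ(HCN) ≈ 9.2 — sp carbon stabilises the charge somewhat, but still a poor LG
Listed from poorest to best leaving group as asked.

CN⁻ < hydrosulfide (HS⁻) < benzoate < H₂PO₄⁻ < nitrate < nosylate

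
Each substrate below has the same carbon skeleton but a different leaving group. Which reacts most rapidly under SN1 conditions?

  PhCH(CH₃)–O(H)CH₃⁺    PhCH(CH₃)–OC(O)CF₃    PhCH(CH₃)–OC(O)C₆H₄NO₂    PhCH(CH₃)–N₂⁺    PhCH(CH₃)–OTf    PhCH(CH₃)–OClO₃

PhCH(CH₃)–N₂⁺

Same R in every case — rank the leaving groups.
Leaving-group ability tracks the stability of the departed species; conjugate-acid pKₐ is the usual yardstick (lower pKₐ → better LG).
PhCH(CH₃)–N₂⁺ loses N₂: no meaningful conjugate acid; N₂ departs as an exceptionally stable neutral molecule
PhCH(CH₃)–OTf loses OTf⁻: pKₐ(CF₃SO₃H (triflic acid)) ≈ -14
PhCH(CH₃)–OClO₃ loses ClO₄⁻: pKₐ(HClO₄) ≈ -10
PhCH(CH₃)–O(H)CH₃⁺ loses R'OH: pKₐ(R'OH₂⁺) ≈ -2.4
PhCH(CH₃)–OC(O)CF₃ loses CF₃COO⁻: pKₐ(CF₃COOH) ≈ 0.2
PhCH(CH₃)–OC(O)C₆H₄NO₂ loses p-O₂N–C₆H₄–COO⁻: pKₐ(p-nitrobenzoic acid) ≈ 3.4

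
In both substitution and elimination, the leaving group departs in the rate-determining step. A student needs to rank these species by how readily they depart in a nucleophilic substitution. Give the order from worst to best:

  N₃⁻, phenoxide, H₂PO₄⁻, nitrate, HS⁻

phenoxide < HS⁻ < N₃⁻ < H₂PO₄⁻ < nitrate

Leaving-group ability tracks the stability of the departed species; conjugate-acid pKₐ is the usual yardstick (lower pKₐ → better LG).
nitrate: pKₐ(HNO₃) ≈ -1.3
H₂PO₄⁻: pKₐ(H₃PO₄) ≈ 2.1
N₃⁻: pKₐ(HN₃) ≈ 4.7
HS⁻: pKₐ(H₂S) ≈ 7
phenoxide: pKₐ(C₆H₅OH (phenol)) ≈ 10
The question asks for worst first, so the sequence is read in increasing leaving-group ability.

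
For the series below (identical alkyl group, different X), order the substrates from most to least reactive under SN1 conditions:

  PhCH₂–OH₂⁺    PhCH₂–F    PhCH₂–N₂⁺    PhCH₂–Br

Identical carbon frameworks mean the comparison reduces to leaving-group quality.
A good leaving group is a weak base: the lower the pKₐ of its conjugate acid, the more readily it departs.
PhCH₂–N₂⁺ loses N₂: no meaningful conjugate acid; N₂ departs as an exceptionally stable neutral molecule
PhCH₂–Br loses Br⁻: pKₐ(HBr) ≈ -9
PhCH₂–OH₂⁺ loses H₂O: pKₐ(H₃O⁺) ≈ -1.7
PhCH₂–F loses F⁻: pKₐ(HF) ≈ 3.2

PhCH₂–N₂⁺ > PhCH₂–Br > PhCH₂–OH₂⁺ > PhCH₂–F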